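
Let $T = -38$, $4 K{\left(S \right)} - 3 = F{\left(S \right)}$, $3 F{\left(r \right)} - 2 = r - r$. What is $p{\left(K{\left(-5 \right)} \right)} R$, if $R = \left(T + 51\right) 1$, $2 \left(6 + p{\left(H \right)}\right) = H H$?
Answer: $- \frac{20891}{288} \approx -72.538$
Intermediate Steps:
$F{\left(r \right)} = \frac{2}{3}$ ($F{\left(r \right)} = \frac{2}{3} + \frac{r - r}{3} = \frac{2}{3} + \frac{1}{3} \cdot 0 = \frac{2}{3} + 0 = \frac{2}{3}$)
$K{\left(S \right)} = \frac{11}{12}$ ($K{\left(S \right)} = \frac{3}{4} + \frac{1}{4} \cdot \frac{2}{3} = \frac{3}{4} + \frac{1}{6} = \frac{11}{12}$)
$p{\left(H \right)} = -6 + \frac{H^{2}}{2}$ ($p{\left(H \right)} = -6 + \frac{H H}{2} = -6 + \frac{H^{2}}{2}$)
$R = 13$ ($R = \left(-38 + 51\right) 1 = 13 \cdot 1 = 13$)
$p{\left(K{\left(-5 \right)} \right)} R = \left(-6 + \frac{\left(\frac{11}{12}\right)^{2}}{2}\right) 13 = \left(-6 + \frac{1}{2} \cdot \frac{121}{144}\right) 13 = \left(-6 + \frac{121}{288}\right) 13 = \left(- \frac{1607}{288}\right) 13 = - \frac{20891}{288}$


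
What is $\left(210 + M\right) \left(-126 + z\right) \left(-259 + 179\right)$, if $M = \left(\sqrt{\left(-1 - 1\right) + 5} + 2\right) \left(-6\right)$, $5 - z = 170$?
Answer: $4609440 - 139680 \sqrt{3} \approx 4.3675 \cdot 10^{6}$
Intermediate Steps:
$z = -165$ ($z = 5 - 170 = -165$)
$M = -12 - 6 \sqrt{3}$ ($M = \left(\sqrt{\left(-1 - 1\right) + 5} + 2\right) \left(-6\right) = \left(\sqrt{-2 + 5} + 2\right) \left(-6\right) = \left(\sqrt{3} + 2\right) \left(-6\right) = \left(2 + \sqrt{3}\right) \left(-6\right) = -12 - 6 \sqrt{3} \approx -22.392$)
$\left(210 + M\right) \left(-126 + z\right) \left(-259 + 179\right) = \left(210 - \left(12 + 6 \sqrt{3}\right)\right) \left(-126 - 165\right) \left(-259 + 179\right) = \left(198 - 6 \sqrt{3}\right) \left(-291\right) \left(-80\right) = \left(-57618 + 1746 \sqrt{3}\right) \left(-80\right) = 4609440 - 139680 \sqrt{3}$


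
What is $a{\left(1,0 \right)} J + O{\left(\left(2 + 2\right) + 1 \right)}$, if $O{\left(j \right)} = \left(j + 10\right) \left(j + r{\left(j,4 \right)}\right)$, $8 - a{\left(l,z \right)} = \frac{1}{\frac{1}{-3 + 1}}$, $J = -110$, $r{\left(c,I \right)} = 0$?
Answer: $-1025$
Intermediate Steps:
$a{\left(l,z \right)} = 10$ ($a{\left(l,z \right)} = 8 - \frac{1}{\frac{1}{-3 + 1}} = 8 - \frac{1}{\frac{1}{-2}} = 8 - \frac{1}{- \frac{1}{2}} = 8 - -2 = 8 + 2 = 10$)
$O{\left(j \right)} = j \left(10 + j\right)$ ($O{\left(j \right)} = \left(j + 10\right) \left(j + 0\right) = \left(10 + j\right) j = j \left(10 + j\right)$)
$a{\left(1,0 \right)} J + O{\left(\left(2 + 2\right) + 1 \right)} = 10 \left(-110\right) + \left(\left(2 + 2\right) + 1\right) \left(10 + \left(\left(2 + 2\right) + 1\right)\right) = -1100 + \left(4 + 1\right) \left(10 + \left(4 + 1\right)\right) = -1100 + 5 \left(10 + 5\right) = -1100 + 5 \cdot 15 = -1100 + 75 = -1025$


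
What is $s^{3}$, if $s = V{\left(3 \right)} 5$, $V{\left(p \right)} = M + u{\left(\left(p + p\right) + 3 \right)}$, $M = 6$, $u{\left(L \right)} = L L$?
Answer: $82312875$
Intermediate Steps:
$u{\left(L \right)} = L^{2}$
$V{\left(p \right)} = 6 + \left(3 + 2 p\right)^{2}$ ($V{\left(p \right)} = 6 + \left(\left(p + p\right) + 3\right)^{2} = 6 + \left(2 p + 3\right)^{2} = 6 + \left(3 + 2 p\right)^{2}$)
$s = 435$ ($s = \left(6 + \left(3 + 2 \cdot 3\right)^{2}\right) 5 = \left(6 + \left(3 + 6\right)^{2}\right) 5 = \left(6 + 9^{2}\right) 5 = \left(6 + 81\right) 5 = 87 \cdot 5 = 435$)
$s^{3} = 435^{3} = 82312875$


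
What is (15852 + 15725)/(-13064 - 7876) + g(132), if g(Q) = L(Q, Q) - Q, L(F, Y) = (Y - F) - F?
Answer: -5559737/20940 ≈ -265.51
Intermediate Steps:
L(F, Y) = Y - 2*F
g(Q) = -2*Q (g(Q) = (Q - 2*Q) - Q = -Q - Q = -2*Q)
(15852 + 15725)/(-13064 - 7876) + g(132) = (15852 + 15725)/(-13064 - 7876) - 2*132 = 31577/(-20940) - 264 = 31577*(-1/20940) - 264 = -31577/20940 - 264 = -5559737/20940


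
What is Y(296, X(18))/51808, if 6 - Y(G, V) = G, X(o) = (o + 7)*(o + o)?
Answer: -145/25904 ≈ -0.0055976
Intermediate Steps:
X(o) = 2*o*(7 + o) (X(o) = (7 + o)*(2*o) = 2*o*(7 + o))
Y(G, V) = 6 - G
Y(296, X(18))/51808 = (6 - 1*296)/51808 = (6 - 296)*(1/51808) = -290*1/51808 = -145/25904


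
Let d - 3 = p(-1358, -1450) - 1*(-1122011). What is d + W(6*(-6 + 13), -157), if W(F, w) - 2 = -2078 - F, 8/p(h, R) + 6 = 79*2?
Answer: 21278025/19 ≈ 1.1199e+6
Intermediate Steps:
p(h, R) = 1/19 (p(h, R) = 8/(-6 + 79*2) = 8/(-6 + 158) = 8/152 = 8*(1/152) = 1/19)
W(F, w) = -2076 - F (W(F, w) = 2 + (-2078 - F) = -2076 - F)
d = 21318267/19 (d = 3 + (1/19 - 1*(-1122011)) = 3 + (1/19 + 1122011) = 3 + 21318210/19 = 21318267/19 ≈ 1.1220e+6)
d + W(6*(-6 + 13), -157) = 21318267/19 + (-2076 - 6*(-6 + 13)) = 21318267/19 + (-2076 - 6*7) = 21318267/19 + (-2076 - 1*42) = 21318267/19 + (-2076 - 42) = 21318267/19 - 2118 = 21278025/19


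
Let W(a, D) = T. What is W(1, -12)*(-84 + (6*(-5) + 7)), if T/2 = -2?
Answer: 428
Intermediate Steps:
T = -4 (T = 2*(-2) = -4)
W(a, D) = -4
W(1, -12)*(-84 + (6*(-5) + 7)) = -4*(-84 + (6*(-5) + 7)) = -4*(-84 + (-30 + 7)) = -4*(-84 - 23) = -4*(-107) = 428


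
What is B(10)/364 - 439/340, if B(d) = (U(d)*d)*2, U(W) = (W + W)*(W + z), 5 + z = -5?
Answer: -439/340 ≈ -1.2912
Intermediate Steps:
z = -10 (z = -5 - 5 = -10)
U(W) = 2*W*(-10 + W) (U(W) = (W + W)*(W - 10) = (2*W)*(-10 + W) = 2*W*(-10 + W))
B(d) = 4*d²*(-10 + d) (B(d) = ((2*d*(-10 + d))*d)*2 = (2*d²*(-10 + d))*2 = 4*d²*(-10 + d))
B(10)/364 - 439/340 = (4*10²*(-10 + 10))/364 - 439/340 = (4*100*0)*(1/364) - 439*1/340 = 0*(1/364) - 439/340 = 0 - 439/340 = -439/340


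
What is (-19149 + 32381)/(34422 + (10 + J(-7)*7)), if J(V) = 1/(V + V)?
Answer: 26464/68863 ≈ 0.38430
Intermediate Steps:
J(V) = 1/(2*V)
(-19149 + 32381)/(34422 + (10 + J(-7)*7)) = (-19149 + 32381)/(34422 + (10 + ((1/2)/(-7))*7)) = 13232/(34422 + (10 + ((1/2)*(-1/7))*7)) = 13232/(34422 + (10 - 1/14*7)) = 13232/(34422 + (10 - 1/2)) = 13232/(34422 + 19/2) = 13232/(68863/2) = 13232*(2/68863) = 26464/68863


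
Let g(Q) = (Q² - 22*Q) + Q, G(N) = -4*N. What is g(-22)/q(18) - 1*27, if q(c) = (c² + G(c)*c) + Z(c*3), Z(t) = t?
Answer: -12866/459 ≈ -28.030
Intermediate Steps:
g(Q) = Q² - 21*Q
q(c) = -3*c² + 3*c (q(c) = (c² + (-4*c)*c) + c*3 = (c² - 4*c²) + 3*c = -3*c² + 3*c)
g(-22)/q(18) - 1*27 = (-22*(-21 - 22))/((3*18*(1 - 1*18))) - 1*27 = (-22*(-43))/((3*18*(1 - 18))) - 27 = 946/((3*18*(-17))) - 27 = 946/(-918) - 27 = 946*(-1/918) - 27 = -473/459 - 27 = -12866/459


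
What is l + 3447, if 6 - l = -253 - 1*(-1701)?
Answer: 2005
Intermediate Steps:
l = -1442 (l = 6 - (-253 - 1*(-1701)) = 6 - (-253 + 1701) = 6 - 1*1448 = 6 - 1448 = -1442)
l + 3447 = -1442 + 3447 = 2005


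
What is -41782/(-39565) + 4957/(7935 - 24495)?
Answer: 99157243/131039280 ≈ 0.75670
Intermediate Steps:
-41782/(-39565) + 4957/(7935 - 24495) = -41782*(-1/39565) + 4957/(-16560) = 41782/39565 + 4957*(-1/16560) = 41782/39565 - 4957/16560 = 99157243/131039280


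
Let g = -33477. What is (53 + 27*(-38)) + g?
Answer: -34450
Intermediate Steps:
(53 + 27*(-38)) + g = (53 + 27*(-38)) - 33477 = (53 - 1026) - 33477 = -973 - 33477 = -34450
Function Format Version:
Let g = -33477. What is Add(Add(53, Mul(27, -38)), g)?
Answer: -34450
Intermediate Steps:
Add(Add(53, Mul(27, -38)), g) = Add(Add(53, Mul(27, -38)), -33477) = Add(Add(53, -1026), -33477) = Add(-973, -33477) = -34450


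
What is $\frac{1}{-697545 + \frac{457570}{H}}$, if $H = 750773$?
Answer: $- \frac{750773}{523697494715} \approx -1.4336 \cdot 10^{-6}$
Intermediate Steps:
$\frac{1}{-697545 + \frac{457570}{H}} = \frac{1}{-697545 + \frac{457570}{750773}} = \frac{1}{- \frac{523697494715}{750773}} = - \frac{750773}{523697494715}$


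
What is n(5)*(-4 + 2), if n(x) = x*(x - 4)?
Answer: -10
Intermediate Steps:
n(x) = x*(-4 + x)
n(5)*(-4 + 2) = (5*(-4 + 5))*(-4 + 2) = (5*1)*(-2) = 5*(-2) = -10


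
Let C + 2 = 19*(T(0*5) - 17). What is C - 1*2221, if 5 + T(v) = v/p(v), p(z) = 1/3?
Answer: -2641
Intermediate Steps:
p(z) = 1/3
T(v) = -5 + 3*v (T(v) = -5 + v/(1/3) = -5 + v*3 = -5 + 3*v)
C = -420 (C = -2 + 19*((-5 + 3*(0*5)) - 17) = -2 + 19*((-5 + 3*0) - 17) = -2 + 19*((-5 + 0) - 17) = -2 + 19*(-5 - 17) = -2 + 19*(-22) = -2 - 418 = -420)
C - 1*2221 = -420 - 1*2221 = -420 - 2221 = -2641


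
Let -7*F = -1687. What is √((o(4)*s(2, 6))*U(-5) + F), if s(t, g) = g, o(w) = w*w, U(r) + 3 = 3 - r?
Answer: √721 ≈ 26.851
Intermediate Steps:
F = 241 (F = -⅐*(-1687) = 241)
U(r) = -r (U(r) = -3 + (3 - r) = -r)
o(w) = w²
√((o(4)*s(2, 6))*U(-5) + F) = √((4²*6)*(-1*(-5)) + 241) = √((16*6)*5 + 241) = √(96*5 + 241) = √(480 + 241) = √721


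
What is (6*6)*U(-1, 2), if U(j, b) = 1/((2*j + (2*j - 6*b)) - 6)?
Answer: -18/11 ≈ -1.6364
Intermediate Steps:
U(j, b) = 1/(-6 - 6*b + 4*j) (U(j, b) = 1/((2*j + (-6*b + 2*j)) - 6) = 1/((-6*b + 4*j) - 6) = 1/(-6 - 6*b + 4*j))
(6*6)*U(-1, 2) = (6*6)*(-1/(6 - 4*(-1) + 6*2)) = 36*(-1/(6 + 4 + 12)) = 36*(-1/22) = -18/11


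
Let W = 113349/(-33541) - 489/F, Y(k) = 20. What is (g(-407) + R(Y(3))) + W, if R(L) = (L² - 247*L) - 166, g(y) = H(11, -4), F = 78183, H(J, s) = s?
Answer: -242354528246/51418353 ≈ -4713.4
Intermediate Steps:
g(y) = -4
R(L) = -166 + L² - 247*L
W = -174085616/51418353 (W = 113349/(-33541) - 489/78183 = 113349*(-1/33541) - 489*1/78183 = -113349/33541 - 163/26061 = -174085616/51418353 ≈ -3.3857)
(g(-407) + R(Y(3))) + W = (-4 + (-166 + 20² - 247*20)) - 174085616/51418353 = (-4 + (-166 + 400 - 4940)) - 174085616/51418353 = (-4 - 4706) - 174085616/51418353 = -4710 - 174085616/51418353 = -242354528246/51418353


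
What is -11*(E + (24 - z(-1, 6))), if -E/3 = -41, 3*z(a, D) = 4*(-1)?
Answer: -4895/3 ≈ -1631.7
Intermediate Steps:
z(a, D) = -4/3 (z(a, D) = (4*(-1))/3 = (⅓)*(-4) = -4/3)
E = 123 (E = -3*(-41) = 123)
-11*(E + (24 - z(-1, 6))) = -11*(123 + (24 - 1*(-4/3))) = -11*(123 + (24 + 4/3)) = -11*(123 + 76/3) = -11*445/3 = -4895/3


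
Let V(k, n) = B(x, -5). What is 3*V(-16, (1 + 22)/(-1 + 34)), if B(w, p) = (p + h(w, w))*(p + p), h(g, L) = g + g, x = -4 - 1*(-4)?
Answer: 150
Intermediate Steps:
x = 0 (x = -4 + 4 = 0)
h(g, L) = 2*g
B(w, p) = 2*p*(p + 2*w) (B(w, p) = (p + 2*w)*(p + p) = (p + 2*w)*(2*p) = 2*p*(p + 2*w))
V(k, n) = 50 (V(k, n) = 2*(-5)*(-5 + 2*0) = 2*(-5)*(-5 + 0) = 2*(-5)*(-5) = 50)
3*V(-16, (1 + 22)/(-1 + 34)) = 3*50 = 150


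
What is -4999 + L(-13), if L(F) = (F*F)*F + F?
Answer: -7209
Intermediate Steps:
L(F) = F + F³ (L(F) = F²*F + F = F³ + F = F + F³)
-4999 + L(-13) = -4999 + (-13 + (-13)³) = -4999 + (-13 - 2197) = -4999 - 2210 = -7209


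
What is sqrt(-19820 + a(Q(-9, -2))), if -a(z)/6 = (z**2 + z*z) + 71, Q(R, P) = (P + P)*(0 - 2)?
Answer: I*sqrt(21014) ≈ 144.96*I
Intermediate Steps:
Q(R, P) = -4*P (Q(R, P) = (2*P)*(-2) = -4*P)
a(z) = -426 - 12*z**2 (a(z) = -6*((z**2 + z*z) + 71) = -6*((z**2 + z**2) + 71) = -6*(2*z**2 + 71) = -6*(71 + 2*z**2) = -426 - 12*z**2)
sqrt(-19820 + a(Q(-9, -2))) = sqrt(-19820 + (-426 - 12*(-4*(-2))**2)) = sqrt(-19820 + (-426 - 12*8**2)) = sqrt(-19820 + (-426 - 12*64)) = sqrt(-19820 + (-426 - 768)) = sqrt(-19820 - 1194) = sqrt(-21014) = I*sqrt(21014)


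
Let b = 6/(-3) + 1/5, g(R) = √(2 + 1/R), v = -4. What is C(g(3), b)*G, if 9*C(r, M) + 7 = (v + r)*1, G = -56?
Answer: 616/9 - 56*√21/27 ≈ 58.940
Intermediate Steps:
b = -9/5 (b = 6*(-⅓) + 1*(⅕) = -2 + ⅕ = -9/5 ≈ -1.8000)
C(r, M) = -11/9 + r/9 (C(r, M) = -7/9 + ((-4 + r)*1)/9 = -7/9 + (-4 + r)/9 = -7/9 + (-4/9 + r/9) = -11/9 + r/9)
C(g(3), b)*G = (-11/9 + √(2 + 1/3)/9)*(-56) = (-11/9 + √(2 + ⅓)/9)*(-56) = (-11/9 + √(7/3)/9)*(-56) = (-11/9 + (√21/3)/9)*(-56) = (-11/9 + √21/27)*(-56) = 616/9 - 56*√21/27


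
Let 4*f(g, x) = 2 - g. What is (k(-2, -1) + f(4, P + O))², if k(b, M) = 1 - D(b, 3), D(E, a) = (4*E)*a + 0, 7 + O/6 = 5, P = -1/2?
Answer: 2401/4 ≈ 600.25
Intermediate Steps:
P = -½ (P = -1*½ = -½ ≈ -0.50000)
O = -12 (O = -42 + 6*5 = -42 + 30 = -12)
D(E, a) = 4*E*a (D(E, a) = 4*E*a + 0 = 4*E*a)
k(b, M) = 1 - 12*b (k(b, M) = 1 - 4*b*3 = 1 - 12*b)
f(g, x) = ½ - g/4 (f(g, x) = (2 - g)/4 = ½ - g/4)
(k(-2, -1) + f(4, P + O))² = ((1 - 12*(-2)) + (½ - ¼*4))² = ((1 + 24) + (½ - 1))² = (25 - ½)² = (49/2)² = 2401/4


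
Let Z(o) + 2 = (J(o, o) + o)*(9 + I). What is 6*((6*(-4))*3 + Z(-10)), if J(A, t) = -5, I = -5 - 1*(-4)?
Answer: -1164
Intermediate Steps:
I = -1 (I = -5 + 4 = -1)
Z(o) = -42 + 8*o (Z(o) = -2 + (-5 + o)*(9 - 1) = -2 + (-5 + o)*8 = -2 + (-40 + 8*o) = -42 + 8*o)
6*((6*(-4))*3 + Z(-10)) = 6*((6*(-4))*3 + (-42 + 8*(-10))) = 6*(-24*3 + (-42 - 80)) = 6*(-72 - 122) = 6*(-194) = -1164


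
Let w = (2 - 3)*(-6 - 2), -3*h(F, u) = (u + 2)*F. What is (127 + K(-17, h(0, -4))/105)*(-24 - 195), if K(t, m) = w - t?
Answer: -195056/7 ≈ -27865.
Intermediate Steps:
h(F, u) = -F*(2 + u)/3 (h(F, u) = -(u + 2)*F/3 = -(2 + u)*F/3 = -F*(2 + u)/3)
w = 8 (w = -1*(-8) = 8)
K(t, m) = 8 - t
(127 + K(-17, h(0, -4))/105)*(-24 - 195) = (127 + (8 - 1*(-17))/105)*(-24 - 195) = (127 + (8 + 17)*(1/105))*(-219) = (127 + 25*(1/105))*(-219) = (127 + 5/21)*(-219) = (2672/21)*(-219) = -195056/7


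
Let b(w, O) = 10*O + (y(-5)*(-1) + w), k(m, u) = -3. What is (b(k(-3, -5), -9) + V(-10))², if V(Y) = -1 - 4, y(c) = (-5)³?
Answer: 729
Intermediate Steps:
y(c) = -125
V(Y) = -5
b(w, O) = 125 + w + 10*O (b(w, O) = 10*O + (-125*(-1) + w) = 10*O + (125 + w) = 125 + w + 10*O)
(b(k(-3, -5), -9) + V(-10))² = ((125 - 3 + 10*(-9)) - 5)² = ((125 - 3 - 90) - 5)² = (32 - 5)² = 27² = 729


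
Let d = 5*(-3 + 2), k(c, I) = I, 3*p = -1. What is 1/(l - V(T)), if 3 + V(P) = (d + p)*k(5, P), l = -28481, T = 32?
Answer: -3/84922 ≈ -3.5327e-5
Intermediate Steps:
p = -1/3 (p = (1/3)*(-1) = -1/3 ≈ -0.33333)
d = -5 (d = 5*(-1) = -5)
V(P) = -3 - 16*P/3 (V(P) = -3 + (-5 - 1/3)*P = -3 - 16*P/3)
1/(l - V(T)) = 1/(-28481 - (-3 - 16/3*32)) = 1/(-28481 - (-3 - 512/3)) = 1/(-28481 - 1*(-521/3)) = 1/(-28481 + 521/3) = 1/(-84922/3) = -3/84922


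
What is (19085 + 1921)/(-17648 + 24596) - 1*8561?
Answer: -3303379/386 ≈ -8558.0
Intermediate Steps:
(19085 + 1921)/(-17648 + 24596) - 1*8561 = 21006/6948 - 8561 = 21006*(1/6948) - 8561 = 1167/386 - 8561 = -3303379/386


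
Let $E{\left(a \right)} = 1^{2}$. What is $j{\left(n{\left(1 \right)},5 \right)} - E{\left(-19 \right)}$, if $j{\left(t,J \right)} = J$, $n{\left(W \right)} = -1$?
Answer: $4$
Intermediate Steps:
$E{\left(a \right)} = 1$
$j{\left(n{\left(1 \right)},5 \right)} - E{\left(-19 \right)} = 5 - 1 = 4$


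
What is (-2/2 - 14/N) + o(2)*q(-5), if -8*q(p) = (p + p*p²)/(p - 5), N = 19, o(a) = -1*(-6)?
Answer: -873/76 ≈ -11.487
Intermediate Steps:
o(a) = 6
q(p) = -(p + p³)/(8*(-5 + p)) (q(p) = -(p + p*p²)/(8*(p - 5)) = -(p + p³)/(8*(-5 + p)))
(-2/2 - 14/N) + o(2)*q(-5) = (-2/2 - 14/19) + 6*((-1*(-5) - 1*(-5)³)/(-40 + 8*(-5))) = (-2*½ - 14*1/19) + 6*((5 - 1*(-125))/(-40 - 40)) = (-1 - 14/19) + 6*((5 + 125)/(-80)) = -33/19 + 6*(-1/80*130) = -33/19 + 6*(-13/8) = -33/19 - 39/4 = -873/76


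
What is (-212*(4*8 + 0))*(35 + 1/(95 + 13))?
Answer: -6412576/27 ≈ -2.3750e+5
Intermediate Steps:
(-212*(4*8 + 0))*(35 + 1/(95 + 13)) = (-212*(32 + 0))*(35 + 1/108) = (-212*32)*(35 + 1/108) = -6784*3781/108 = -6412576/27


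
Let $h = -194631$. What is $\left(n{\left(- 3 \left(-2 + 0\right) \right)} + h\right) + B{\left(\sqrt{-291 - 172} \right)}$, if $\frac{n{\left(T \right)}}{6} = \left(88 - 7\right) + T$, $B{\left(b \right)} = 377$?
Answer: $-193732$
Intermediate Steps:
$n{\left(T \right)} = 486 + 6 T$ ($n{\left(T \right)} = 6 \left(\left(88 - 7\right) + T\right) = 6 \left(81 + T\right) = 486 + 6 T$)
$\left(n{\left(- 3 \left(-2 + 0\right) \right)} + h\right) + B{\left(\sqrt{-291 - 172} \right)} = \left(\left(486 + 6 \left(- 3 \left(-2 + 0\right)\right)\right) - 194631\right) + 377 = \left(\left(486 + 6 \left(\left(-3\right) \left(-2\right)\right)\right) - 194631\right) + 377 = \left(\left(486 + 6 \cdot 6\right) - 194631\right) + 377 = \left(\left(486 + 36\right) - 194631\right) + 377 = \left(522 - 194631\right) + 377 = -194109 + 377 = -193732$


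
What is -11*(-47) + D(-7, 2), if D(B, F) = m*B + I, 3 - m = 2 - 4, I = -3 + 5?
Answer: 484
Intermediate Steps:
I = 2
m = 5 (m = 3 - (2 - 4) = 3 - 1*(-2) = 3 + 2 = 5)
D(B, F) = 2 + 5*B (D(B, F) = 5*B + 2 = 2 + 5*B)
-11*(-47) + D(-7, 2) = -11*(-47) + (2 + 5*(-7)) = 517 + (2 - 35) = 517 - 33 = 484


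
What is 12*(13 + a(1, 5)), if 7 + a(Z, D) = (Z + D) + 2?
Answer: 168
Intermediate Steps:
a(Z, D) = -5 + D + Z (a(Z, D) = -7 + ((Z + D) + 2) = -7 + ((D + Z) + 2) = -7 + (2 + D + Z) = -5 + D + Z)
12*(13 + a(1, 5)) = 12*(13 + (-5 + 5 + 1)) = 12*(13 + 1) = 12*14 = 168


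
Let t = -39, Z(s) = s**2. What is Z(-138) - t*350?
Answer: 32694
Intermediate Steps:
Z(-138) - t*350 = (-138)**2 - (-39)*350 = 19044 - 1*(-13650) = 19044 + 13650 = 32694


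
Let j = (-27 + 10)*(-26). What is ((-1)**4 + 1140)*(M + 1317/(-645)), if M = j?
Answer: 107928331/215 ≈ 5.0199e+5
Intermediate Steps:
j = 442 (j = -17*(-26) = 442)
M = 442
((-1)**4 + 1140)*(M + 1317/(-645)) = ((-1)**4 + 1140)*(442 + 1317/(-645)) = (1 + 1140)*(442 + 1317*(-1/645)) = 1141*(442 - 439/215) = 1141*(94591/215) = 107928331/215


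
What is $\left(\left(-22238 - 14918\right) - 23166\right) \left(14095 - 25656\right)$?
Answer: $697382642$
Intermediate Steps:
$\left(\left(-22238 - 14918\right) - 23166\right) \left(14095 - 25656\right) = \left(-37156 - 23166\right) \left(-11561\right) = \left(-60322\right) \left(-11561\right) = 697382642$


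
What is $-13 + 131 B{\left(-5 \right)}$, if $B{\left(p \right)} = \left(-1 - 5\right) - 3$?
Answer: $-1192$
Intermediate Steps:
$B{\left(p \right)} = -9$ ($B{\left(p \right)} = -6 - 3 = -9$)
$-13 + 131 B{\left(-5 \right)} = -13 + 131 \left(-9\right) = -13 - 1179 = -1192$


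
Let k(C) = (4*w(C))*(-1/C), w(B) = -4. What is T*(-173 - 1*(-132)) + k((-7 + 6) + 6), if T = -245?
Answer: 50241/5 ≈ 10048.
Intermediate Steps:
k(C) = 16/C (k(C) = (4*(-4))*(-1/C) = -(-16)/C = 16/C)
T*(-173 - 1*(-132)) + k((-7 + 6) + 6) = -245*(-173 - 1*(-132)) + 16/((-7 + 6) + 6) = -245*(-173 + 132) + 16/(-1 + 6) = -245*(-41) + 16/5 = 10045 + 16*(⅕) = 10045 + 16/5 = 50241/5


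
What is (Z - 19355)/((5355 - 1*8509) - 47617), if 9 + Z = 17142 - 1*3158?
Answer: 5380/50771 ≈ 0.10597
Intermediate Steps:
Z = 13975 (Z = -9 + (17142 - 1*3158) = -9 + (17142 - 3158) = -9 + 13984 = 13975)
(Z - 19355)/((5355 - 1*8509) - 47617) = (13975 - 19355)/((5355 - 1*8509) - 47617) = -5380/((5355 - 8509) - 47617) = -5380/(-3154 - 47617) = -5380/(-50771) = -5380*(-1/50771) = 5380/50771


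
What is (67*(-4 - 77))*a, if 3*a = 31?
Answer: -56079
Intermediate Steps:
a = 31/3 (a = (1/3)*31 = 31/3 ≈ 10.333)
(67*(-4 - 77))*a = (67*(-4 - 77))*(31/3) = (67*(-81))*(31/3) = -5427*31/3 = -56079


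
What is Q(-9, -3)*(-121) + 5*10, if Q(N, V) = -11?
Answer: 1381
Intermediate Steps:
Q(-9, -3)*(-121) + 5*10 = -11*(-121) + 5*10 = 1331 + 50 = 1381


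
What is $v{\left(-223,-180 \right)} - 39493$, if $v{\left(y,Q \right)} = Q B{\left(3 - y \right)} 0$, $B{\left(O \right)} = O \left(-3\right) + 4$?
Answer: $-39493$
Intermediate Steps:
$B{\left(O \right)} = 4 - 3 O$ ($B{\left(O \right)} = - 3 O + 4 = 4 - 3 O$)
$v{\left(y,Q \right)} = 0$ ($v{\left(y,Q \right)} = Q \left(4 - 3 \left(3 - y\right)\right) 0 = Q \left(4 + \left(-9 + 3 y\right)\right) 0 = Q \left(-5 + 3 y\right) 0 = 0$)
$v{\left(-223,-180 \right)} - 39493 = 0 - 39493 = -39493$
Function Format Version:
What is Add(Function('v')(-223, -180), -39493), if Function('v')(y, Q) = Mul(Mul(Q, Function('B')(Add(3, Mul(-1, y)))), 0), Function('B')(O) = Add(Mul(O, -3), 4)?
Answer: -39493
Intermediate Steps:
Function('B')(O) = Add(4, Mul(-3, O)) (Function('B')(O) = Add(Mul(-3, O), 4) = Add(4, Mul(-3, O)))
Function('v')(y, Q) = 0 (Function('v')(y, Q) = Mul(Mul(Q, Add(4, Mul(-3, Add(3, Mul(-1, y))))), 0) = Mul(Mul(Q, Add(4, Add(-9, Mul(3, y)))), 0) = Mul(Mul(Q, Add(-5, Mul(3, y))), 0) = 0)
Add(Function('v')(-223, -180), -39493) = Add(0, -39493) = -39493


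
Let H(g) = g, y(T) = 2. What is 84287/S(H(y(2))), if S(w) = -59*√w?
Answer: -84287*√2/118 ≈ -1010.2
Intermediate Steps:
84287/S(H(y(2))) = 84287/((-59*√2)) = 84287*(-√2/118) = -84287*√2/118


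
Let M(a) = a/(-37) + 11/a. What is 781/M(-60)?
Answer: 1733820/3193 ≈ 543.01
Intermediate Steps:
M(a) = 11/a - a/37 (M(a) = a*(-1/37) + 11/a = -a/37 + 11/a = 11/a - a/37)
781/M(-60) = 781/(11/(-60) - 1/37*(-60)) = 781/(11*(-1/60) + 60/37) = 781/(-11/60 + 60/37) = 781/(3193/2220) = 781*(2220/3193) = 1733820/3193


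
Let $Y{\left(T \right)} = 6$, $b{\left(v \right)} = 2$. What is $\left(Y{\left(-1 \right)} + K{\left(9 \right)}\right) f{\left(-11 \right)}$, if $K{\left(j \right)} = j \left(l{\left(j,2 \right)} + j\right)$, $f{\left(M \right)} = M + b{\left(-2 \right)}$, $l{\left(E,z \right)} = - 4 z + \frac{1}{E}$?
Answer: $-144$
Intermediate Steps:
$l{\left(E,z \right)} = \frac{1}{E} - 4 z$
$f{\left(M \right)} = 2 + M$ ($f{\left(M \right)} = M + 2 = 2 + M$)
$K{\left(j \right)} = j \left(-8 + j + \frac{1}{j}\right)$ ($K{\left(j \right)} = j \left(\left(\frac{1}{j} - 8\right) + j\right) = j \left(\left(-8 + \frac{1}{j}\right) + j\right) = j \left(-8 + j + \frac{1}{j}\right)$)
$\left(Y{\left(-1 \right)} + K{\left(9 \right)}\right) f{\left(-11 \right)} = \left(6 + \left(1 + 9 \left(-8 + 9\right)\right)\right) \left(2 - 11\right) = \left(6 + \left(1 + 9 \cdot 1\right)\right) \left(-9\right) = \left(6 + \left(1 + 9\right)\right) \left(-9\right) = \left(6 + 10\right) \left(-9\right) = 16 \left(-9\right) = -144$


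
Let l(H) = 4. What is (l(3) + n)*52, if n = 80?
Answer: 4368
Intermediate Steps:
(l(3) + n)*52 = (4 + 80)*52 = 84*52 = 4368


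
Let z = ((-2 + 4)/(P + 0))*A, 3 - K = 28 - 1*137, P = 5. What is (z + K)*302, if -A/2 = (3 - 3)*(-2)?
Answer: 33824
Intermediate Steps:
A = 0 (A = -2*(3 - 3)*(-2) = -0*(-2) = -2*0 = 0)
K = 112 (K = 3 - (28 - 1*137) = 3 - (28 - 137) = 3 - 1*(-109) = 3 + 109 = 112)
z = 0 (z = ((-2 + 4)/(5 + 0))*0 = (2/5)*0 = (2*(⅕))*0 = (⅖)*0 = 0)
(z + K)*302 = (0 + 112)*302 = 112*302 = 33824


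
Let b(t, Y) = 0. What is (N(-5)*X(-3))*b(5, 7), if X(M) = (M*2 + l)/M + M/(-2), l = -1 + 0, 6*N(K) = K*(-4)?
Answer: 0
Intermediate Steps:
N(K) = -2*K/3 (N(K) = (K*(-4))/6 = (-4*K)/6 = -2*K/3)
l = -1
X(M) = -M/2 + (-1 + 2*M)/M (X(M) = (M*2 - 1)/M + M/(-2) = (2*M - 1)/M + M*(-1/2) = (-1 + 2*M)/M - M/2 = -M/2 + (-1 + 2*M)/M)
(N(-5)*X(-3))*b(5, 7) = ((-2/3*(-5))*(2 - 1/(-3) - 1/2*(-3)))*0 = (10*(2 - 1*(-1/3) + 3/2)/3)*0 = (10*(2 + 1/3 + 3/2)/3)*0 = ((10/3)*(23/6))*0 = (115/9)*0 = 0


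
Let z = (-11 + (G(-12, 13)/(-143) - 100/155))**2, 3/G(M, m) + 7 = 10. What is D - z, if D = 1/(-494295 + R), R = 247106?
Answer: -659533819153813/4857631914421 ≈ -135.77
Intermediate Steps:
G(M, m) = 1 (G(M, m) = 3/(-7 + 10) = 3/3 = 3*(1/3) = 1)
D = -1/247189 (D = 1/(-494295 + 247106) = 1/(-247189) = -1/247189 ≈ -4.0455e-6)
z = 2668135716/19651489 (z = (-11 + (1/(-143) - 100/155))**2 = (-11 + (1*(-1/143) - 100*1/155))**2 = (-11 + (-1/143 - 20/31))**2 = (-11 - 2891/4433)**2 = (-51654/4433)**2 = 2668135716/19651489 ≈ 135.77)
D - z = -1/247189 - 1*2668135716/19651489 = -1/247189 - 2668135716/19651489 = -659533819153813/4857631914421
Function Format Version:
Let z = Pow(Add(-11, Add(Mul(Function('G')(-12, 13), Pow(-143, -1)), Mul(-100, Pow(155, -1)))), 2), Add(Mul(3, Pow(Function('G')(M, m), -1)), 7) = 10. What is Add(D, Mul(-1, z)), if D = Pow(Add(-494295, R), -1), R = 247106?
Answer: Rational(-659533819153813, 4857631914421) ≈ -135.77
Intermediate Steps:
Function('G')(M, m) = 1 (Function('G')(M, m) = Mul(3, Pow(Add(-7, 10), -1)) = Mul(3, Pow(3, -1)) = Mul(3, Rational(1, 3)) = 1)
D = Rational(-1, 247189) (D = Pow(Add(-494295, 247106), -1) = Pow(-247189, -1) = Rational(-1, 247189) ≈ -4.0455e-6)
z = Rational(2668135716, 19651489) (z = Pow(Add(-11, Add(Mul(1, Pow(-143, -1)), Mul(-100, Pow(155, -1)))), 2) = Pow(Add(-11, Add(Mul(1, Rational(-1, 143)), Mul(-100, Rational(1, 155)))), 2) = Pow(Add(-11, Add(Rational(-1, 143), Rational(-20, 31))), 2) = Pow(Add(-11, Rational(-2891, 4433)), 2) = Pow(Rational(-51654, 4433), 2) = Rational(2668135716, 19651489) ≈ 135.77)
Add(D, Mul(-1, z)) = Add(Rational(-1, 247189), Mul(-1, Rational(2668135716, 19651489))) = Add(Rational(-1, 247189), Rational(-2668135716, 19651489)) = Rational(-659533819153813, 4857631914421)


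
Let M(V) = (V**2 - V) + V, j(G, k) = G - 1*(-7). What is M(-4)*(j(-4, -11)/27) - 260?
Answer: -2324/9 ≈ -258.22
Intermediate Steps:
j(G, k) = 7 + G (j(G, k) = G + 7 = 7 + G)
M(V) = V**2
M(-4)*(j(-4, -11)/27) - 260 = (-4)**2*((7 - 4)/27) - 260 = 16*(3*(1/27)) - 260 = 16*(1/9) - 260 = 16/9 - 260 = -2324/9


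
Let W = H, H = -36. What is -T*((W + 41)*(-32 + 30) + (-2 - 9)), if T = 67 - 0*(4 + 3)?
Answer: 1407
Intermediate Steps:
W = -36
T = 67 (T = 67 - 0*7 = 67 - 1*0 = 67 + 0 = 67)
-T*((W + 41)*(-32 + 30) + (-2 - 9)) = -67*((-36 + 41)*(-32 + 30) + (-2 - 9)) = -67*(5*(-2) - 11) = -67*(-10 - 11) = -67*(-21) = -1*(-1407) = 1407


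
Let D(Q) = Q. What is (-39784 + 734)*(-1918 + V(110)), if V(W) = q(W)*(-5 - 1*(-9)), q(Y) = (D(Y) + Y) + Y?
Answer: 23351900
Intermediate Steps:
q(Y) = 3*Y (q(Y) = (Y + Y) + Y = 2*Y + Y = 3*Y)
V(W) = 12*W (V(W) = (3*W)*(-5 - 1*(-9)) = (3*W)*(-5 + 9) = (3*W)*4 = 12*W)
(-39784 + 734)*(-1918 + V(110)) = (-39784 + 734)*(-1918 + 12*110) = -39050*(-1918 + 1320) = -39050*(-598) = 23351900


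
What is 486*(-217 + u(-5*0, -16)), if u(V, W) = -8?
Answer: -109350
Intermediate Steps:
486*(-217 + u(-5*0, -16)) = 486*(-217 - 8) = 486*(-225) = -109350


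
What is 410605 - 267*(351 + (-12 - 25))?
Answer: 326767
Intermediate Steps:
410605 - 267*(351 + (-12 - 25)) = 410605 - 267*(351 - 37) = 410605 - 267*314 = 410605 - 83838 = 326767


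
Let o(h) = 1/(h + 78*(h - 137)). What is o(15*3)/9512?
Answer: -1/67830072 ≈ -1.4743e-8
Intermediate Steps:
o(h) = 1/(-10686 + 79*h) (o(h) = 1/(h + 78*(-137 + h)) = 1/(h + (-10686 + 78*h)) = 1/(-10686 + 79*h))
o(15*3)/9512 = 1/(-10686 + 79*(15*3)*9512) = (1/9512)/(-10686 + 79*45) = (1/9512)/(-10686 + 3555) = (1/9512)/(-7131) = -1/7131*1/9512 = -1/67830072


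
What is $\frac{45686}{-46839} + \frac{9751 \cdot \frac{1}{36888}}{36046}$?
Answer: $- \frac{6749623502071}{6920019090608} \approx -0.97538$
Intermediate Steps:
$\frac{45686}{-46839} + \frac{9751 \cdot \frac{1}{36888}}{36046} = 45686 \left(- \frac{1}{46839}\right) + 9751 \cdot \frac{1}{36888} \cdot \frac{1}{36046} = - \frac{45686}{46839} + \frac{9751}{36888} \cdot \frac{1}{36046} = - \frac{45686}{46839} + \frac{9751}{1329664848} = - \frac{6749623502071}{6920019090608}$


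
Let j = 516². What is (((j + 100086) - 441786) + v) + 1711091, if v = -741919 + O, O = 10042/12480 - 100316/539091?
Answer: 1002146193797197/1121309280 ≈ 8.9373e+5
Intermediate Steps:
j = 266256
O = 693601357/1121309280 (O = 10042*(1/12480) - 100316*1/539091 = 5021/6240 - 100316/539091 = 693601357/1121309280 ≈ 0.61856)
v = -831919966106963/1121309280 (v = -741919 + 693601357/1121309280 = -831919966106963/1121309280 ≈ -7.4192e+5)
(((j + 100086) - 441786) + v) + 1711091 = (((266256 + 100086) - 441786) - 831919966106963/1121309280) + 1711091 = ((366342 - 441786) - 831919966106963/1121309280) + 1711091 = (-75444 - 831919966106963/1121309280) + 1711091 = -916516023427283/1121309280 + 1711091 = 1002146193797197/1121309280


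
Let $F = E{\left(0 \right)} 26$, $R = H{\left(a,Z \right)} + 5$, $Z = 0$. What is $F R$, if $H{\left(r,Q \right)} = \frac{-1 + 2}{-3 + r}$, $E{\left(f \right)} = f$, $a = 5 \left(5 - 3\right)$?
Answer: $0$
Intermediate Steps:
$a = 10$ ($a = 5 \cdot 2 = 10$)
$H{\left(r,Q \right)} = \frac{1}{-3 + r}$ ($H{\left(r,Q \right)} = 1 \frac{1}{-3 + r} = \frac{1}{-3 + r}$)
$R = \frac{36}{7}$ ($R = \frac{1}{-3 + 10} + 5 = \frac{1}{7} + 5 = \frac{36}{7} \approx 5.1429$)
$F = 0$ ($F = 0 \cdot 26 = 0$)
$F R = 0 \cdot \frac{36}{7} = 0$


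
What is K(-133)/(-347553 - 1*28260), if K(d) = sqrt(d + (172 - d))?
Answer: -2*sqrt(43)/375813 ≈ -3.4897e-5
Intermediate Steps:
K(d) = 2*sqrt(43) (K(d) = sqrt(172) = 2*sqrt(43))
K(-133)/(-347553 - 1*28260) = (2*sqrt(43))/(-347553 - 1*28260) = (2*sqrt(43))/(-347553 - 28260) = (2*sqrt(43))/(-375813) = (2*sqrt(43))*(-1/375813) = -2*sqrt(43)/375813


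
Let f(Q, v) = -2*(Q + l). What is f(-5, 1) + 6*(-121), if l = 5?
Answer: -726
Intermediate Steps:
f(Q, v) = -10 - 2*Q (f(Q, v) = -2*(Q + 5) = -2*(5 + Q) = -10 - 2*Q)
f(-5, 1) + 6*(-121) = (-10 - 2*(-5)) + 6*(-121) = (-10 + 10) - 726 = 0 - 726 = -726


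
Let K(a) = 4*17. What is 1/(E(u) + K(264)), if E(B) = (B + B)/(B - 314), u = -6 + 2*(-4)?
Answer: 82/5583 ≈ 0.014687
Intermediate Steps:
u = -14 (u = -6 - 8 = -14)
E(B) = 2*B/(-314 + B) (E(B) = (2*B)/(-314 + B) = 2*B/(-314 + B))
K(a) = 68
1/(E(u) + K(264)) = 1/(2*(-14)/(-314 - 14) + 68) = 1/(2*(-14)/(-328) + 68) = 1/(2*(-14)*(-1/328) + 68) = 1/(7/82 + 68) = 1/(5583/82) = 82/5583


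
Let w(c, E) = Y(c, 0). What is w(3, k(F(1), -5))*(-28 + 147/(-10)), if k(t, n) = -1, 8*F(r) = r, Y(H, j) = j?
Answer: 0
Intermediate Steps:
F(r) = r/8
w(c, E) = 0
w(3, k(F(1), -5))*(-28 + 147/(-10)) = 0*(-28 + 147/(-10)) = 0*(-28 + 147*(-⅒)) = 0*(-28 - 147/10) = 0*(-427/10) = 0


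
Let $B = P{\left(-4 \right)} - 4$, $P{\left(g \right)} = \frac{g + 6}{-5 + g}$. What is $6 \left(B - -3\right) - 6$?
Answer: $- \frac{40}{3} \approx -13.333$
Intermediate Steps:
$P{\left(g \right)} = \frac{6 + g}{-5 + g}$
$B = - \frac{38}{9}$ ($B = \frac{6 - 4}{-5 - 4} - 4 = \frac{1}{-9} \cdot 2 - 4 = \left(- \frac{1}{9}\right) 2 - 4 = - \frac{2}{9} - 4 = - \frac{38}{9} \approx -4.2222$)
$6 \left(B - -3\right) - 6 = 6 \left(- \frac{38}{9} - -3\right) - 6 = 6 \left(- \frac{38}{9} + 3\right) - 6 = 6 \left(- \frac{11}{9}\right) - 6 = - \frac{22}{3} - 6 = - \frac{40}{3}$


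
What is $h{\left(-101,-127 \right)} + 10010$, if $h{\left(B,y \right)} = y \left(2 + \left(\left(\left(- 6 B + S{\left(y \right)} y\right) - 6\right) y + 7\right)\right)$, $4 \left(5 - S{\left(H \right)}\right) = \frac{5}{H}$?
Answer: $- \frac{2303237}{4} \approx -5.7581 \cdot 10^{5}$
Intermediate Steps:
$S{\left(H \right)} = 5 - \frac{5}{4 H}$ ($S{\left(H \right)} = 5 - \frac{5 \frac{1}{H}}{4} = 5 - \frac{5}{4 H}$)
$h{\left(B,y \right)} = y \left(9 + y \left(-6 - 6 B + y \left(5 - \frac{5}{4 y}\right)\right)\right)$ ($h{\left(B,y \right)} = y \left(2 + \left(\left(\left(- 6 B + \left(5 - \frac{5}{4 y}\right) y\right) - 6\right) y + 7\right)\right) = y \left(2 + \left(\left(\left(- 6 B + y \left(5 - \frac{5}{4 y}\right)\right) - 6\right) y + 7\right)\right) = y \left(2 + \left(\left(-6 - 6 B + y \left(5 - \frac{5}{4 y}\right)\right) y + 7\right)\right) = y \left(2 + \left(y \left(-6 - 6 B + y \left(5 - \frac{5}{4 y}\right)\right) + 7\right)\right) = y \left(2 + \left(7 + y \left(-6 - 6 B + y \left(5 - \frac{5}{4 y}\right)\right)\right)\right) = y \left(9 + y \left(-6 - 6 B + y \left(5 - \frac{5}{4 y}\right)\right)\right)$)
$h{\left(-101,-127 \right)} + 10010 = \frac{1}{4} \left(-127\right) \left(36 - -3683 + 20 \left(-127\right)^{2} - \left(-2424\right) \left(-127\right)\right) + 10010 = \frac{1}{4} \left(-127\right) \left(36 + 3683 + 20 \cdot 16129 - 307848\right) + 10010 = \frac{1}{4} \left(-127\right) \left(36 + 3683 + 322580 - 307848\right) + 10010 = \frac{1}{4} \left(-127\right) 18451 + 10010 = - \frac{2343277}{4} + 10010 = - \frac{2303237}{4}$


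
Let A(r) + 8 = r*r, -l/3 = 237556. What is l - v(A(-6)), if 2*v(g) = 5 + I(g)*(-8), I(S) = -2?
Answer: -1425357/2 ≈ -7.1268e+5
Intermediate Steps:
l = -712668 (l = -3*237556 = -712668)
A(r) = -8 + r² (A(r) = -8 + r*r = -8 + r²)
v(g) = 21/2 (v(g) = (5 - 2*(-8))/2 = (5 + 16)/2 = (½)*21 = 21/2)
l - v(A(-6)) = -712668 - 1*21/2 = -712668 - 21/2 = -1425357/2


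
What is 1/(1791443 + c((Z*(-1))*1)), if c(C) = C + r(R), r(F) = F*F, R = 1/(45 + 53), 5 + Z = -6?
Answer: 9604/17205124217 ≈ 5.5821e-7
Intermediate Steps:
Z = -11 (Z = -5 - 6 = -11)
R = 1/98 ≈ 0.010204
r(F) = F**2
c(C) = 1/9604 + C (c(C) = C + (1/98)**2 = C + 1/9604 = 1/9604 + C)
1/(1791443 + c((Z*(-1))*1)) = 1/(1791443 + (1/9604 - 11*(-1)*1)) = 1/(1791443 + (1/9604 + 11*1)) = 1/(1791443 + (1/9604 + 11)) = 1/(1791443 + 105645/9604) = 1/(17205124217/9604) = 9604/17205124217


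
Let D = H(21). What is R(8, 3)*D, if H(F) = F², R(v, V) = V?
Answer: 1323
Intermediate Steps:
D = 441 (D = 21² = 441)
R(8, 3)*D = 3*441 = 1323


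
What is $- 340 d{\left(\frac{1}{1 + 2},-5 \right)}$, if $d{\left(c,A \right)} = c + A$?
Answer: $\frac{4760}{3} \approx 1586.7$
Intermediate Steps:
$d{\left(c,A \right)} = A + c$
$- 340 d{\left(\frac{1}{1 + 2},-5 \right)} = - 340 \left(-5 + \frac{1}{1 + 2}\right) = - 340 \left(-5 + \frac{1}{3}\right) = \left(-340\right) \left(- \frac{14}{3}\right) = \frac{4760}{3}$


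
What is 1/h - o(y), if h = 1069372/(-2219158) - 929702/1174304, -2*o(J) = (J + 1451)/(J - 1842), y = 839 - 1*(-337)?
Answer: -82364586246359/29870311032036 ≈ -2.7574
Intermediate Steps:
y = 1176 (y = 839 + 337 = 1176)
o(J) = -(1451 + J)/(2*(-1842 + J)) (o(J) = -(J + 1451)/(2*(J - 1842)) = -(1451 + J)/(2*(-1842 + J)))
h = -829730862001/651491529008 (h = 1069372*(-1/2219158) - 929702*1/1174304 = -534686/1109579 - 464851/587152 = -829730862001/651491529008 ≈ -1.2736)
1/h - o(y) = 1/(-829730862001/651491529008) - (-1451 - 1*1176)/(2*(-1842 + 1176)) = -651491529008/829730862001 - (-1451 - 1176)/(2*(-666)) = -651491529008/829730862001 - (-1)*(-2627)/(2*666) = -651491529008/829730862001 - 1*71/36 = -651491529008/829730862001 - 71/36 = -82364586246359/29870311032036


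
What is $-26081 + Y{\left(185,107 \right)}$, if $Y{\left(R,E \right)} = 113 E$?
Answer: $-13990$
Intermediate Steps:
$-26081 + Y{\left(185,107 \right)} = -26081 + 113 \cdot 107 = -26081 + 12091 = -13990$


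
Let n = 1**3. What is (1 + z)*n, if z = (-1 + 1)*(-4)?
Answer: 1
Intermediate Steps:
z = 0 (z = 0*(-4) = 0)
n = 1
(1 + z)*n = (1 + 0)*1 = 1*1 = 1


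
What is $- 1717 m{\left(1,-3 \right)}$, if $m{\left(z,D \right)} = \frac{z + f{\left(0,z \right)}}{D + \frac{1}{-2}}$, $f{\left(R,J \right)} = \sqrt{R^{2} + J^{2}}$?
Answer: $\frac{6868}{7} \approx 981.14$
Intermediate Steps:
$f{\left(R,J \right)} = \sqrt{J^{2} + R^{2}}$
$m{\left(z,D \right)} = \frac{z + \sqrt{z^{2}}}{- \frac{1}{2} + D}$ ($m{\left(z,D \right)} = \frac{z + \sqrt{z^{2} + 0^{2}}}{D + \frac{1}{-2}} = \frac{z + \sqrt{z^{2} + 0}}{D - \frac{1}{2}} = \frac{z + \sqrt{z^{2}}}{- \frac{1}{2} + D}$)
$- 1717 m{\left(1,-3 \right)} = - 1717 \frac{2 \left(1 + \sqrt{1^{2}}\right)}{-1 + 2 \left(-3\right)} = - 1717 \frac{2 \left(1 + \sqrt{1}\right)}{-1 - 6} = - 1717 \frac{2 \left(1 + 1\right)}{-7} = - 1717 \cdot 2 \left(- \frac{1}{7}\right) 2 = \left(-1717\right) \left(- \frac{4}{7}\right) = \frac{6868}{7}$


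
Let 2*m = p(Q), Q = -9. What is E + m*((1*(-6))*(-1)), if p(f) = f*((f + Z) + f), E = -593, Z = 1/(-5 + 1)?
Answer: -401/4 ≈ -100.25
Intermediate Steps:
Z = -¼ (Z = 1/(-4) = -¼ ≈ -0.25000)
p(f) = f*(-¼ + 2*f) (p(f) = f*((f - ¼) + f) = f*((-¼ + f) + f) = f*(-¼ + 2*f))
m = 657/8 (m = ((¼)*(-9)*(-1 + 8*(-9)))/2 = ((¼)*(-9)*(-1 - 72))/2 = ((¼)*(-9)*(-73))/2 = (½)*(657/4) = 657/8 ≈ 82.125)
E + m*((1*(-6))*(-1)) = -593 + 657*((1*(-6))*(-1))/8 = -593 + 657*(-6*(-1))/8 = -593 + (657/8)*6 = -593 + 1971/4 = -401/4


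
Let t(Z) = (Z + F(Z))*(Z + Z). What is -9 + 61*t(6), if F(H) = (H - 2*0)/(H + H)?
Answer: 4749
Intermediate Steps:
F(H) = ½ (F(H) = (H + 0)/((2*H)) = H*(1/(2*H)) = ½)
t(Z) = 2*Z*(½ + Z) (t(Z) = (Z + ½)*(Z + Z) = (½ + Z)*(2*Z) = 2*Z*(½ + Z))
-9 + 61*t(6) = -9 + 61*(6*(1 + 2*6)) = -9 + 61*(6*(1 + 12)) = -9 + 61*(6*13) = -9 + 61*78 = -9 + 4758 = 4749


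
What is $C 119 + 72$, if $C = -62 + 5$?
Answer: $-6711$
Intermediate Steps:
$C = -57$
$C 119 + 72 = \left(-57\right) 119 + 72 = -6783 + 72 = -6711$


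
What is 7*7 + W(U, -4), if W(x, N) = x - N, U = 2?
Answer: 55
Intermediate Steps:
7*7 + W(U, -4) = 7*7 + (2 - 1*(-4)) = 49 + (2 + 4) = 49 + 6 = 55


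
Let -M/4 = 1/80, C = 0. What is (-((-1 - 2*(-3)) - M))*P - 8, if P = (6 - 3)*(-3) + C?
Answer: 749/20 ≈ 37.450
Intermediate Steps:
M = -1/20 (M = -4/80 = -4*1/80 = -1/20 ≈ -0.050000)
P = -9 (P = (6 - 3)*(-3) + 0 = 3*(-3) + 0 = -9 + 0 = -9)
(-((-1 - 2*(-3)) - M))*P - 8 = -((-1 - 2*(-3)) - 1*(-1/20))*(-9) - 8 = -((-1 + 6) + 1/20)*(-9) - 8 = -(5 + 1/20)*(-9) - 8 = -1*101/20*(-9) - 8 = -101/20*(-9) - 8 = 909/20 - 8 = 749/20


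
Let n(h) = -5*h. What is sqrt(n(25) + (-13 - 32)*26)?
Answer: I*sqrt(1295) ≈ 35.986*I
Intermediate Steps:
sqrt(n(25) + (-13 - 32)*26) = sqrt(-5*25 + (-13 - 32)*26) = sqrt(-125 - 45*26) = sqrt(-125 - 1170) = sqrt(-1295) = I*sqrt(1295)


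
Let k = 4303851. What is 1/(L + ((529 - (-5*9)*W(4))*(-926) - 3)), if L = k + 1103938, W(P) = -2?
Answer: 1/5001272 ≈ 1.9995e-7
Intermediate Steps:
L = 5407789 (L = 4303851 + 1103938 = 5407789)
1/(L + ((529 - (-5*9)*W(4))*(-926) - 3)) = 1/(5407789 + ((529 - (-5*9)*(-2))*(-926) - 3)) = 1/(5407789 + ((529 - (-45)*(-2))*(-926) - 3)) = 1/(5407789 + ((529 - 1*90)*(-926) - 3)) = 1/(5407789 + ((529 - 90)*(-926) - 3)) = 1/(5407789 + (439*(-926) - 3)) = 1/(5407789 + (-406514 - 3)) = 1/(5407789 - 406517) = 1/5001272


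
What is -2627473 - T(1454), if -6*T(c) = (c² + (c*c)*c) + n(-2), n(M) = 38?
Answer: 1530136990/3 ≈ 5.1005e+8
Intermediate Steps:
T(c) = -19/3 - c²/6 - c³/6 (T(c) = -((c² + (c*c)*c) + 38)/6 = -((c² + c²*c) + 38)/6 = -((c² + c³) + 38)/6 = -(38 + c² + c³)/6 = -19/3 - c²/6 - c³/6)
-2627473 - T(1454) = -2627473 - (-19/3 - ⅙*1454² - ⅙*1454³) = -2627473 - (-19/3 - ⅙*2114116 - ⅙*3073924664) = -2627473 - (-19/3 - 1057058/3 - 1536962332/3) = -2627473 - 1*(-1538019409/3) = -2627473 + 1538019409/3 = 1530136990/3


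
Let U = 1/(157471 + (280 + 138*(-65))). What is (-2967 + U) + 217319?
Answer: 31891504913/148781 ≈ 2.1435e+5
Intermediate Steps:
U = 1/148781 (U = 1/(157471 + (280 - 8970)) = 1/(157471 - 8690) = 1/148781 ≈ 6.7213e-6)
(-2967 + U) + 217319 = (-2967 + 1/148781) + 217319 = -441433226/148781 + 217319 = 31891504913/148781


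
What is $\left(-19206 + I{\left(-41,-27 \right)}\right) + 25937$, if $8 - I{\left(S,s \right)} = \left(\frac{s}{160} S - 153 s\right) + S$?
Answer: $\frac{422733}{160} \approx 2642.1$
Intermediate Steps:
$I{\left(S,s \right)} = 8 - S + 153 s - \frac{S s}{160}$ ($I{\left(S,s \right)} = 8 - \left(\left(\frac{s}{160} S - 153 s\right) + S\right) = 8 - \left(\left(\frac{S s}{160} - 153 s\right) + S\right) = 8 - \left(\left(- 153 s + \frac{S s}{160}\right) + S\right) = 8 - \left(S - 153 s + \frac{S s}{160}\right) = 8 - S + 153 s - \frac{S s}{160}$)
$\left(-19206 + I{\left(-41,-27 \right)}\right) + 25937 = \left(-19206 + \left(8 - -41 + 153 \left(-27\right) - \left(- \frac{41}{160}\right) \left(-27\right)\right)\right) + 25937 = \left(-19206 + \left(8 + 41 - 4131 - \frac{1107}{160}\right)\right) + 25937 = \left(-19206 - \frac{654227}{160}\right) + 25937 = - \frac{3727187}{160} + 25937 = \frac{422733}{160}$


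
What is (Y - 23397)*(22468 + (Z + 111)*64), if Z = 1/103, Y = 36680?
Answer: 40459752340/103 ≈ 3.9281e+8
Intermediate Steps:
Z = 1/103 ≈ 0.0097087
(Y - 23397)*(22468 + (Z + 111)*64) = (36680 - 23397)*(22468 + (1/103 + 111)*64) = 13283*(22468 + (11434/103)*64) = 13283*(22468 + 731776/103) = 13283*(3045980/103) = 40459752340/103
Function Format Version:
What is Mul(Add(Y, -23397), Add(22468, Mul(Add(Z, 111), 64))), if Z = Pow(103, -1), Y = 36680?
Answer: Rational(40459752340, 103) ≈ 3.9281e+8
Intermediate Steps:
Z = Rational(1, 103) ≈ 0.0097087
Mul(Add(Y, -23397), Add(22468, Mul(Add(Z, 111), 64))) = Mul(Add(36680, -23397), Add(22468, Mul(Add(Rational(1, 103), 111), 64))) = Mul(13283, Add(22468, Mul(Rational(11434, 103), 64))) = Mul(13283, Add(22468, Rational(731776, 103))) = Mul(13283, Rational(3045980, 103)) = Rational(40459752340, 103)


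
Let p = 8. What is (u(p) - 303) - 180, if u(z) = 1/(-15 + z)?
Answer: -3382/7 ≈ -483.14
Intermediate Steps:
(u(p) - 303) - 180 = (1/(-15 + 8) - 303) - 180 = (1/(-7) - 303) - 180 = (-1/7 - 303) - 180 = -2122/7 - 180 = -3382/7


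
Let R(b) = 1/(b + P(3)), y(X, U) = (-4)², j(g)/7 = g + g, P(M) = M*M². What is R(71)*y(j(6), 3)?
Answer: 8/49 ≈ 0.16327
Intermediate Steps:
P(M) = M³
j(g) = 14*g (j(g) = 7*(g + g) = 7*(2*g) = 14*g)
y(X, U) = 16
R(b) = 1/(27 + b) (R(b) = 1/(b + 3³) = 1/(b + 27) = 1/(27 + b))
R(71)*y(j(6), 3) = 16/(27 + 71) = 16/98 = (1/98)*16 = 8/49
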